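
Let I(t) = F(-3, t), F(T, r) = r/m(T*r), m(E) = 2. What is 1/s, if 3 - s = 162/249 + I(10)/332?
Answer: 332/775 ≈ 0.42839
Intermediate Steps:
F(T, r) = r/2
I(t) = t/2
s = 775/332 (s = 3 - (162/249 + ((1/2)*10)/332) = 3 - (162*(1/249) + 5*(1/332)) = 3 - (54/83 + 5/332) = 3 - 1*221/332 = 3 - 221/332 = 775/332 ≈ 2.3343)
1/s = 1/(775/332) = 332/775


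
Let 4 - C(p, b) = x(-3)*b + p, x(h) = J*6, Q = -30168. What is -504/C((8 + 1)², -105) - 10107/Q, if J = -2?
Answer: 455837/640232 ≈ 0.71199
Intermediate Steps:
x(h) = -12 (x(h) = -2*6 = -12)
C(p, b) = 4 - p + 12*b (C(p, b) = 4 - (-12*b + p) = 4 - (p - 12*b) = 4 + (-p + 12*b) = 4 - p + 12*b)
-504/C((8 + 1)², -105) - 10107/Q = -504/(4 - (8 + 1)² + 12*(-105)) - 10107/(-30168) = -504/(4 - 1*9² - 1260) - 10107*(-1/30168) = -504/(4 - 1*81 - 1260) + 1123/3352 = -504/(4 - 81 - 1260) + 1123/3352 = -504/(-1337) + 1123/3352 = -504*(-1/1337) + 1123/3352 = 72/191 + 1123/3352 = 455837/640232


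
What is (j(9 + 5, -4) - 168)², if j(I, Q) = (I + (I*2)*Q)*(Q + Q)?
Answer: 379456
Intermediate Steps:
j(I, Q) = 2*Q*(I + 2*I*Q) (j(I, Q) = (I + (2*I)*Q)*(2*Q) = (I + 2*I*Q)*(2*Q) = 2*Q*(I + 2*I*Q))
(j(9 + 5, -4) - 168)² = (2*(9 + 5)*(-4)*(1 + 2*(-4)) - 168)² = (2*14*(-4)*(1 - 8) - 168)² = (2*14*(-4)*(-7) - 168)² = (784 - 168)² = 616² = 379456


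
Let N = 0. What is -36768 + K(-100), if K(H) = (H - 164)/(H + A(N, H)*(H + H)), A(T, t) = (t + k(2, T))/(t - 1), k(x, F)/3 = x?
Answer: -265642134/7225 ≈ -36767.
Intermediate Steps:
k(x, F) = 3*x
A(T, t) = (6 + t)/(-1 + t) (A(T, t) = (t + 3*2)/(t - 1) = (t + 6)/(-1 + t) = (6 + t)/(-1 + t))
K(H) = (-164 + H)/(H + 2*H*(6 + H)/(-1 + H)) (K(H) = (H - 164)/(H + ((6 + H)/(-1 + H))*(H + H)) = (-164 + H)/(H + ((6 + H)/(-1 + H))*(2*H)) = (-164 + H)/(H + 2*H*(6 + H)/(-1 + H)))
-36768 + K(-100) = -36768 + (-1 - 100)*(-164 - 100)/((-100)*(11 + 3*(-100))) = -36768 - 1/100*(-101)*(-264)/(11 - 300) = -36768 - 1/100*(-101)*(-264)/(-289) = -36768 - 1/100*(-1/289)*(-101)*(-264) = -36768 + 6666/7225 = -265642134/7225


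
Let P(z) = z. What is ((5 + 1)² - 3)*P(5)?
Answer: 165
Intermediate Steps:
((5 + 1)² - 3)*P(5) = ((5 + 1)² - 3)*5 = (6² - 3)*5 = (36 - 3)*5 = 33*5 = 165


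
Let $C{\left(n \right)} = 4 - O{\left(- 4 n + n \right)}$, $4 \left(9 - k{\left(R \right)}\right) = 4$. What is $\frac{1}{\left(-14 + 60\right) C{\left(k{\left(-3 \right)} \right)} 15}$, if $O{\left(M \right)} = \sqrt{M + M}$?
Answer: $\frac{1}{11040} + \frac{i \sqrt{3}}{11040} \approx 9.058 \cdot 10^{-5} + 0.00015689 i$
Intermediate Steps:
$O{\left(M \right)} = \sqrt{2} \sqrt{M}$ ($O{\left(M \right)} = \sqrt{2 M} = \sqrt{2} \sqrt{M}$)
$k{\left(R \right)} = 8$ ($k{\left(R \right)} = 9 - 1 = 8$)
$C{\left(n \right)} = 4 - \sqrt{6} \sqrt{- n}$ ($C{\left(n \right)} = 4 - \sqrt{2} \sqrt{- 4 n + n} = 4 - \sqrt{2} \sqrt{- 3 n} = 4 - \sqrt{2} \sqrt{3} \sqrt{- n} = 4 - \sqrt{6} \sqrt{- n}$)
$\frac{1}{\left(-14 + 60\right) C{\left(k{\left(-3 \right)} \right)} 15} = \frac{1}{\left(-14 + 60\right) \left(4 - \sqrt{6} \sqrt{\left(-1\right) 8}\right) 15} = \frac{1}{46 \left(4 - \sqrt{6} \sqrt{-8}\right) 15} = \frac{1}{46 \left(4 - \sqrt{6} \cdot 2 i \sqrt{2}\right) 15} = \frac{1}{46 \left(4 - 4 i \sqrt{3}\right) 15} = \frac{1}{46 \left(60 - 60 i \sqrt{3}\right)} = \frac{1}{2760 - 2760 i \sqrt{3}}$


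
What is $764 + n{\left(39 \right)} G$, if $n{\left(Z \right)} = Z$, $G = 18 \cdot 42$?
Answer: $30248$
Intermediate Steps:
$G = 756$
$764 + n{\left(39 \right)} G = 764 + 39 \cdot 756 = 764 + 29484 = 30248$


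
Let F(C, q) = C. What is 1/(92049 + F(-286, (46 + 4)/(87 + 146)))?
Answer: 1/91763 ≈ 1.0898e-5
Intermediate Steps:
1/(92049 + F(-286, (46 + 4)/(87 + 146))) = 1/(92049 - 286) = 1/91763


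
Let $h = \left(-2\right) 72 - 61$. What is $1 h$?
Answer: $-205$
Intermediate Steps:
$h = -205$ ($h = -144 - 61 = -205$)
$1 h = 1 \left(-205\right) = -205$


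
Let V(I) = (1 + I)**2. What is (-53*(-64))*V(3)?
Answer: 54272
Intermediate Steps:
(-53*(-64))*V(3) = (-53*(-64))*(1 + 3)**2 = 3392*4**2 = 3392*16 = 54272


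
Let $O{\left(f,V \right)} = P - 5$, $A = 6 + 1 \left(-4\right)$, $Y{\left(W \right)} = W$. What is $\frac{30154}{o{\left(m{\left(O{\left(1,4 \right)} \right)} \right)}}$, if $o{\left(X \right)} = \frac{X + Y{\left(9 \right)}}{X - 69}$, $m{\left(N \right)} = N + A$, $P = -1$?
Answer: $- \frac{2201242}{5} \approx -4.4025 \cdot 10^{5}$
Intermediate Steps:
$A = 2$ ($A = 6 - 4 = 2$)
$O{\left(f,V \right)} = -6$ ($O{\left(f,V \right)} = -1 - 5 = -6$)
$m{\left(N \right)} = 2 + N$ ($m{\left(N \right)} = N + 2 = 2 + N$)
$o{\left(X \right)} = \frac{9 + X}{-69 + X}$ ($o{\left(X \right)} = \frac{X + 9}{X - 69} = \frac{9 + X}{-69 + X}$)
$\frac{30154}{o{\left(m{\left(O{\left(1,4 \right)} \right)} \right)}} = \frac{30154}{\frac{1}{-69 + \left(2 - 6\right)} \left(9 + \left(2 - 6\right)\right)} = \frac{30154}{\frac{1}{-69 - 4} \left(9 - 4\right)} = \frac{30154}{\frac{1}{-73} \cdot 5} = \frac{30154}{\left(- \frac{1}{73}\right) 5} = \frac{30154}{- \frac{5}{73}} = 30154 \left(- \frac{73}{5}\right) = - \frac{2201242}{5}$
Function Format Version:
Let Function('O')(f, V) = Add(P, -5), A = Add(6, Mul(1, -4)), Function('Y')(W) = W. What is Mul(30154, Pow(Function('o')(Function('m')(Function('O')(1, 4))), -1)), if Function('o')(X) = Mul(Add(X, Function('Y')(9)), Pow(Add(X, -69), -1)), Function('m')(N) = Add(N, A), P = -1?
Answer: Rational(-2201242, 5) ≈ -4.4025e+5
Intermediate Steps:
A = 2 (A = Add(6, -4) = 2)
Function('O')(f, V) = -6 (Function('O')(f, V) = Add(-1, -5) = -6)
Function('m')(N) = Add(2, N) (Function('m')(N) = Add(N, 2) = Add(2, N))
Function('o')(X) = Mul(Pow(Add(-69, X), -1), Add(9, X)) (Function('o')(X) = Mul(Add(X, 9), Pow(Add(X, -69), -1)) = Mul(Add(9, X), Pow(Add(-69, X), -1)) = Mul(Pow(Add(-69, X), -1), Add(9, X)))
Mul(30154, Pow(Function('o')(Function('m')(Function('O')(1, 4))), -1)) = Mul(30154, Pow(Mul(Pow(Add(-69, Add(2, -6)), -1), Add(9, Add(2, -6))), -1)) = Mul(30154, Pow(Mul(Pow(Add(-69, -4), -1), Add(9, -4)), -1)) = Mul(30154, Pow(Mul(Pow(-73, -1), 5), -1)) = Mul(30154, Pow(Mul(Rational(-1, 73), 5), -1)) = Mul(30154, Pow(Rational(-5, 73), -1)) = Mul(30154, Rational(-73, 5)) = Rational(-2201242, 5)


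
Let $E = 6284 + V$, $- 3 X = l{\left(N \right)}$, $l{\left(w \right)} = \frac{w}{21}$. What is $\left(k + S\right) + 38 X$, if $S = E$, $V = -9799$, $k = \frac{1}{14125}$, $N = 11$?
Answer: $- \frac{3133814812}{889875} \approx -3521.6$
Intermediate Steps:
$k = \frac{1}{14125} \approx 7.0796 \cdot 10^{-5}$
$l{\left(w \right)} = \frac{w}{21}$ ($l{\left(w \right)} = w \frac{1}{21} = \frac{w}{21}$)
$X = - \frac{11}{63}$ ($X = - \frac{\frac{1}{21} \cdot 11}{3} = \left(- \frac{1}{3}\right) \frac{11}{21} = - \frac{11}{63} \approx -0.1746$)
$E = -3515$ ($E = 6284 - 9799 = -3515$)
$S = -3515$
$\left(k + S\right) + 38 X = \left(\frac{1}{14125} - 3515\right) + 38 \left(- \frac{11}{63}\right) = - \frac{49649374}{14125} - \frac{418}{63} = - \frac{3133814812}{889875}$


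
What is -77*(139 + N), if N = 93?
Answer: -17864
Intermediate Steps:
-77*(139 + N) = -77*(139 + 93) = -77*232 = -17864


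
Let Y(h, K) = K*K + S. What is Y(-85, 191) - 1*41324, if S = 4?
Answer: -4839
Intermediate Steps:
Y(h, K) = 4 + K² (Y(h, K) = K*K + 4 = K² + 4 = 4 + K²)
Y(-85, 191) - 1*41324 = (4 + 191²) - 1*41324 = (4 + 36481) - 41324 = 36485 - 41324 = -4839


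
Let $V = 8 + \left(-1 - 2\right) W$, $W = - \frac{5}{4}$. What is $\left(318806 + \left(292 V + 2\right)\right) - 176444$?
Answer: $145795$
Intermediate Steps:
$W = - \frac{5}{4}$ ($W = \left(-5\right) \frac{1}{4} = - \frac{5}{4} \approx -1.25$)
$V = \frac{47}{4}$ ($V = 8 + \left(-1 - 2\right) \left(- \frac{5}{4}\right) = 8 - - \frac{15}{4} = 8 + \frac{15}{4} = \frac{47}{4} \approx 11.75$)
$\left(318806 + \left(292 V + 2\right)\right) - 176444 = \left(318806 + \left(292 \cdot \frac{47}{4} + 2\right)\right) - 176444 = \left(318806 + \left(3431 + 2\right)\right) - 176444 = \left(318806 + 3433\right) - 176444 = 322239 - 176444 = 145795$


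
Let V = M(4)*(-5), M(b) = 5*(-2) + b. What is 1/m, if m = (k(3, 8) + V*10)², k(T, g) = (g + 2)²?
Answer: 1/160000 ≈ 6.2500e-6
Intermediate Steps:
M(b) = -10 + b
k(T, g) = (2 + g)²
V = 30 (V = (-10 + 4)*(-5) = -6*(-5) = 30)
m = 160000 (m = ((2 + 8)² + 30*10)² = (10² + 300)² = (100 + 300)² = 400² = 160000)
1/m = 1/160000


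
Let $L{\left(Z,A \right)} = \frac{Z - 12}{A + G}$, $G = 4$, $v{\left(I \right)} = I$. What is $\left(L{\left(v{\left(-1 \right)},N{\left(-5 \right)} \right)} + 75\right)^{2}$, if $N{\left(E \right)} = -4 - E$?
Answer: $\frac{131044}{25} \approx 5241.8$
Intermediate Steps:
$L{\left(Z,A \right)} = \frac{-12 + Z}{4 + A}$ ($L{\left(Z,A \right)} = \frac{Z - 12}{A + 4} = \frac{-12 + Z}{4 + A}$)
$\left(L{\left(v{\left(-1 \right)},N{\left(-5 \right)} \right)} + 75\right)^{2} = \left(\frac{-12 - 1}{4 - -1} + 75\right)^{2} = \left(\frac{1}{4 + \left(-4 + 5\right)} \left(-13\right) + 75\right)^{2} = \left(\frac{1}{4 + 1} \left(-13\right) + 75\right)^{2} = \left(\frac{1}{5} \left(-13\right) + 75\right)^{2} = \left(- \frac{13}{5} + 75\right)^{2} = \left(\frac{362}{5}\right)^{2} = \frac{131044}{25}$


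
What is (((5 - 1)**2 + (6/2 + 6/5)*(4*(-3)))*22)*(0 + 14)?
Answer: -52976/5 ≈ -10595.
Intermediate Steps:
(((5 - 1)**2 + (6/2 + 6/5)*(4*(-3)))*22)*(0 + 14) = ((4**2 + (6*(1/2) + 6*(1/5))*(-12))*22)*14 = ((16 + (3 + 6/5)*(-12))*22)*14 = ((16 + (21/5)*(-12))*22)*14 = ((16 - 252/5)*22)*14 = -172/5*22*14 = -3784/5*14 = -52976/5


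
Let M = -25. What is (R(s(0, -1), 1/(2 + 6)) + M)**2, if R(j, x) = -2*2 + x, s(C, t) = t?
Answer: 53361/64 ≈ 833.77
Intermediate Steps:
R(j, x) = -4 + x
(R(s(0, -1), 1/(2 + 6)) + M)**2 = ((-4 + 1/(2 + 6)) - 25)**2 = ((-4 + 1/8) - 25)**2 = (-31/8 - 25)**2 = (-231/8)**2 = 53361/64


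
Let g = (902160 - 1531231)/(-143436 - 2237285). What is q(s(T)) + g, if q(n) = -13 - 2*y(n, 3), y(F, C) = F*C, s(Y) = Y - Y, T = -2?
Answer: -30320302/2380721 ≈ -12.736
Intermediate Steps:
s(Y) = 0
g = 629071/2380721 (g = -629071/(-2380721) = -629071*(-1/2380721) = 629071/2380721 ≈ 0.26424)
y(F, C) = C*F
q(n) = -13 - 6*n
q(s(T)) + g = (-13 - 6*0) + 629071/2380721 = (-13 + 0) + 629071/2380721 = -13 + 629071/2380721 = -30320302/2380721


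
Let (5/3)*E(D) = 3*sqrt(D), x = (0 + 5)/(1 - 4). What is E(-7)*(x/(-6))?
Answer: I*sqrt(7)/2 ≈ 1.3229*I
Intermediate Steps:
x = -5/3 (x = 5/(-3) = 5*(-1/3) = -5/3 ≈ -1.6667)
E(D) = 9*sqrt(D)/5 (E(D) = 3*(3*sqrt(D))/5 = 9*sqrt(D)/5)
E(-7)*(x/(-6)) = (9*sqrt(-7)/5)*(-5/3/(-6)) = (9*(I*sqrt(7))/5)*(-5/3*(-1/6)) = (9*I*sqrt(7)/5)*(5/18) = I*sqrt(7)/2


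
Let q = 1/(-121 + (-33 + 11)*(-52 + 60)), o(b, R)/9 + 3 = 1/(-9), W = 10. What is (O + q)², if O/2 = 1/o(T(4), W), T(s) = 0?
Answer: 96721/17288964 ≈ 0.0055944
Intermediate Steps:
o(b, R) = -28 (o(b, R) = -27 + 9/(-9) = -27 + 9*(-⅑) = -27 - 1 = -28)
O = -1/14 (O = 2/(-28) = 2*(-1/28) = -1/14 ≈ -0.071429)
q = -1/297 (q = 1/(-121 - 22*8) = 1/(-121 - 176) = 1/(-297) = -1/297 ≈ -0.0033670)
(O + q)² = (-1/14 - 1/297)² = (-311/4158)² = 96721/17288964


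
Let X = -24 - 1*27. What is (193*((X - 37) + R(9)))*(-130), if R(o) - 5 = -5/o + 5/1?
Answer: 17738630/9 ≈ 1.9710e+6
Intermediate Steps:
R(o) = 10 - 5/o (R(o) = 5 + (-5/o + 5/1) = 5 + (-5/o + 5*1) = 5 + (-5/o + 5) = 5 + (5 - 5/o) = 10 - 5/o)
X = -51 (X = -24 - 27 = -51)
(193*((X - 37) + R(9)))*(-130) = (193*((-51 - 37) + (10 - 5/9)))*(-130) = (193*(-88 + (10 - 5*⅑)))*(-130) = (193*(-88 + (10 - 5/9)))*(-130) = (193*(-88 + 85/9))*(-130) = (193*(-707/9))*(-130) = -136451/9*(-130) = 17738630/9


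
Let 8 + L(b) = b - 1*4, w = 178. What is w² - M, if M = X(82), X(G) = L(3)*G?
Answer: 32422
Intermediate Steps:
L(b) = -12 + b (L(b) = -8 + (b - 1*4) = -8 + (b - 4) = -8 + (-4 + b) = -12 + b)
X(G) = -9*G (X(G) = (-12 + 3)*G = -9*G)
M = -738 (M = -9*82 = -738)
w² - M = 178² - 1*(-738) = 31684 + 738 = 32422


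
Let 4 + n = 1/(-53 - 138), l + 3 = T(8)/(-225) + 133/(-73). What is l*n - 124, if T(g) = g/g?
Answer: -7297019/69715 ≈ -104.67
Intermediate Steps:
T(g) = 1
l = -79273/16425 (l = -3 + (1/(-225) + 133/(-73)) = -3 + (1*(-1/225) + 133*(-1/73)) = -3 + (-1/225 - 133/73) = -3 - 29998/16425 = -79273/16425 ≈ -4.8264)
n = -765/191 (n = -4 + 1/(-53 - 138) = -4 + 1/(-191) = -4 - 1/191 = -765/191 ≈ -4.0052)
l*n - 124 = -79273/16425*(-765/191) - 124 = 1347641/69715 - 124 = -7297019/69715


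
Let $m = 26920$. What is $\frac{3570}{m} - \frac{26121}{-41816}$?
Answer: $\frac{21311511}{28142168} \approx 0.75728$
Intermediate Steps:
$\frac{3570}{m} - \frac{26121}{-41816} = \frac{3570}{26920} - \frac{26121}{-41816} = 3570 \cdot \frac{1}{26920} - - \frac{26121}{41816} = \frac{357}{2692} + \frac{26121}{41816} = \frac{21311511}{28142168}$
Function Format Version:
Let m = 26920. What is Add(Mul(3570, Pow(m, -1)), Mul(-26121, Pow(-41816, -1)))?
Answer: Rational(21311511, 28142168) ≈ 0.75728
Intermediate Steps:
Add(Mul(3570, Pow(m, -1)), Mul(-26121, Pow(-41816, -1))) = Add(Mul(3570, Pow(26920, -1)), Mul(-26121, Pow(-41816, -1))) = Add(Mul(3570, Rational(1, 26920)), Mul(-26121, Rational(-1, 41816))) = Add(Rational(357, 2692), Rational(26121, 41816)) = Rational(21311511, 28142168)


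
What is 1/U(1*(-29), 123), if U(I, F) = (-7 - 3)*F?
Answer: -1/1230 ≈ -0.00081301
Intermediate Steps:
U(I, F) = -10*F
1/U(1*(-29), 123) = 1/(-10*123) = 1/(-1230) = -1/1230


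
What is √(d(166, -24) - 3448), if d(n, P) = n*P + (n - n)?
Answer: 2*I*√1858 ≈ 86.209*I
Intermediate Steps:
d(n, P) = P*n (d(n, P) = P*n + 0 = P*n)
√(d(166, -24) - 3448) = √(-24*166 - 3448) = √(-3984 - 3448) = √(-7432) = 2*I*√1858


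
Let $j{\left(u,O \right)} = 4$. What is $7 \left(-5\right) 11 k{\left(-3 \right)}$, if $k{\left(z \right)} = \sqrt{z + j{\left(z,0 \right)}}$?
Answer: $-385$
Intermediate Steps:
$k{\left(z \right)} = \sqrt{4 + z}$ ($k{\left(z \right)} = \sqrt{z + 4} = \sqrt{4 + z}$)
$7 \left(-5\right) 11 k{\left(-3 \right)} = 7 \left(-5\right) 11 \sqrt{4 - 3} = \left(-35\right) 11 \sqrt{1} = \left(-385\right) 1 = -385$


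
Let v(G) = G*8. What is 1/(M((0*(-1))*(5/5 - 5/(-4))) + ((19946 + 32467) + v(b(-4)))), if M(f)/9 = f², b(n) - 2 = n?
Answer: 1/52397 ≈ 1.9085e-5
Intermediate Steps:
b(n) = 2 + n
v(G) = 8*G
M(f) = 9*f²
1/(M((0*(-1))*(5/5 - 5/(-4))) + ((19946 + 32467) + v(b(-4)))) = 1/(9*((0*(-1))*(5/5 - 5/(-4)))² + ((19946 + 32467) + 8*(2 - 4))) = 1/(9*(0*(5*(⅕) - 5*(-¼)))² + (52413 + 8*(-2))) = 1/(9*(0*(1 + 5/4))² + (52413 - 16)) = 1/(9*(0*(9/4))² + 52397) = 1/(9*0² + 52397) = 1/(9*0 + 52397) = 1/(0 + 52397) = 1/52397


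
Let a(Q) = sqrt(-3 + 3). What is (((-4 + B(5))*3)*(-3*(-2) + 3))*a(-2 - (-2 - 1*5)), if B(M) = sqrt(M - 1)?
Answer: 0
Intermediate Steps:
B(M) = sqrt(-1 + M)
a(Q) = 0 (a(Q) = sqrt(0) = 0)
(((-4 + B(5))*3)*(-3*(-2) + 3))*a(-2 - (-2 - 1*5)) = (((-4 + sqrt(-1 + 5))*3)*(-3*(-2) + 3))*0 = (((-4 + sqrt(4))*3)*(6 + 3))*0 = (((-4 + 2)*3)*9)*0 = (-2*3*9)*0 = -6*9*0 = -54*0 = 0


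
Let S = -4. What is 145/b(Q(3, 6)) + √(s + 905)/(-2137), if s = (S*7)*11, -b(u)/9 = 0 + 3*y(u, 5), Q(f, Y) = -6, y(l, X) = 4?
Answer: -145/108 - √597/2137 ≈ -1.3540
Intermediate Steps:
b(u) = -108 (b(u) = -9*(0 + 3*4) = -9*(0 + 12) = -9*12 = -108)
s = -308 (s = -4*7*11 = -28*11 = -308)
145/b(Q(3, 6)) + √(s + 905)/(-2137) = 145/(-108) + √(-308 + 905)/(-2137) = 145*(-1/108) + √597*(-1/2137) = -145/108 - √597/2137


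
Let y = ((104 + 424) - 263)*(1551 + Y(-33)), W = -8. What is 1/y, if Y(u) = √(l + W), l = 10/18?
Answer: 13959/5737376140 - 3*I*√67/5737376140 ≈ 2.433e-6 - 4.28e-9*I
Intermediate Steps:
l = 5/9 (l = 10*(1/18) = 5/9 ≈ 0.55556)
Y(u) = I*√67/3 (Y(u) = √(5/9 - 8) = √(-67/9) = I*√67/3)
y = 411015 + 265*I*√67/3 (y = ((104 + 424) - 263)*(1551 + I*√67/3) = (528 - 263)*(1551 + I*√67/3) = 265*(1551 + I*√67/3) = 411015 + 265*I*√67/3 ≈ 4.1102e+5 + 723.04*I)
1/y = 1/(411015 + 265*I*√67/3)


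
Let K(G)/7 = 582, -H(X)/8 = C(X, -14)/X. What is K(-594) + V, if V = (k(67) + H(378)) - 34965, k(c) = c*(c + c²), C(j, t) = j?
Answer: 274353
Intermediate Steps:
H(X) = -8 (H(X) = -8*X/X = -8*1 = -8)
K(G) = 4074 (K(G) = 7*582 = 4074)
V = 270279 (V = (67²*(1 + 67) - 8) - 34965 = (4489*68 - 8) - 34965 = (305252 - 8) - 34965 = 305244 - 34965 = 270279)
K(-594) + V = 4074 + 270279 = 274353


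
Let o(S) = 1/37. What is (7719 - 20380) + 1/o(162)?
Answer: -12624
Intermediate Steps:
o(S) = 1/37
(7719 - 20380) + 1/o(162) = (7719 - 20380) + 1/(1/37) = -12661 + 37 = -12624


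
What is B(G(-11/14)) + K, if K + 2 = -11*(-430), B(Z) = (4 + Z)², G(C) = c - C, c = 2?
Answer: 935713/196 ≈ 4774.0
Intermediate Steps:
G(C) = 2 - C
K = 4728 (K = -2 - 11*(-430) = -2 + 4730 = 4728)
B(G(-11/14)) + K = (4 + (2 - (-11)/14))² + 4728 = (4 + (2 - 1*(-11/14)))² + 4728 = (4 + (2 + 11/14))² + 4728 = (4 + 39/14)² + 4728 = (95/14)² + 4728 = 9025/196 + 4728 = 935713/196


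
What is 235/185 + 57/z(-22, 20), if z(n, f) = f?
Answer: 3049/740 ≈ 4.1203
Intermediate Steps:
235/185 + 57/z(-22, 20) = 235/185 + 57/20 = 235*(1/185) + 57*(1/20) = 47/37 + 57/20 = 3049/740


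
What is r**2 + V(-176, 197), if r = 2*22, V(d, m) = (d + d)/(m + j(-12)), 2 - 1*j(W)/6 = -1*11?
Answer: 48368/25 ≈ 1934.7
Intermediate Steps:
j(W) = 78 (j(W) = 12 - (-6)*11 = 12 - 6*(-11) = 12 + 66 = 78)
V(d, m) = 2*d/(78 + m) (V(d, m) = (d + d)/(m + 78) = (2*d)/(78 + m) = 2*d/(78 + m))
r = 44
r**2 + V(-176, 197) = 44**2 + 2*(-176)/(78 + 197) = 1936 + 2*(-176)/275 = 1936 + 2*(-176)*(1/275) = 1936 - 32/25 = 48368/25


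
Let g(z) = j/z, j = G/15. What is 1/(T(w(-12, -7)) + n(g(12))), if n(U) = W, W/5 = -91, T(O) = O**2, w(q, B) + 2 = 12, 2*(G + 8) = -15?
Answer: -1/355 ≈ -0.0028169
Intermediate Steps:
G = -31/2 (G = -8 + (1/2)*(-15) = -8 - 15/2 = -31/2 ≈ -15.500)
w(q, B) = 10 (w(q, B) = -2 + 12 = 10)
j = -31/30 (j = -31/2/15 = -31/2*1/15 = -31/30 ≈ -1.0333)
g(z) = -31/(30*z)
W = -455 (W = 5*(-91) = -455)
n(U) = -455
1/(T(w(-12, -7)) + n(g(12))) = 1/(10**2 - 455) = 1/(100 - 455) = 1/(-355) = -1/355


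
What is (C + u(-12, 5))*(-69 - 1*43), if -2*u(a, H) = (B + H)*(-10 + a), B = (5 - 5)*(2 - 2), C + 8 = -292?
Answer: 27440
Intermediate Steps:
C = -300 (C = -8 - 292 = -300)
B = 0 (B = 0*0 = 0)
u(a, H) = -H*(-10 + a)/2 (u(a, H) = -(0 + H)*(-10 + a)/2 = -H*(-10 + a)/2)
(C + u(-12, 5))*(-69 - 1*43) = (-300 + (½)*5*(10 - 1*(-12)))*(-69 - 1*43) = (-300 + (½)*5*(10 + 12))*(-69 - 43) = (-300 + (½)*5*22)*(-112) = (-300 + 55)*(-112) = -245*(-112) = 27440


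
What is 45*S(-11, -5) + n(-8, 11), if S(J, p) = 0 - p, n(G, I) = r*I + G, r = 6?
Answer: 283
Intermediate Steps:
n(G, I) = G + 6*I (n(G, I) = 6*I + G = G + 6*I)
S(J, p) = -p
45*S(-11, -5) + n(-8, 11) = 45*(-1*(-5)) + (-8 + 6*11) = 45*5 + (-8 + 66) = 225 + 58 = 283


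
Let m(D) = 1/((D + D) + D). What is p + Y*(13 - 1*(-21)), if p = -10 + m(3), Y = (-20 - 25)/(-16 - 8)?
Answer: 1939/36 ≈ 53.861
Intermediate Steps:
Y = 15/8 (Y = -45/(-24) = -45*(-1/24) = 15/8 ≈ 1.8750)
m(D) = 1/(3*D) (m(D) = 1/(2*D + D) = 1/(3*D))
p = -89/9 (p = -10 + (1/3)/3 = -10 + (1/3)*(1/3) = -10 + 1/9 = -89/9 ≈ -9.8889)
p + Y*(13 - 1*(-21)) = -89/9 + 15*(13 - 1*(-21))/8 = -89/9 + 15*(13 + 21)/8 = -89/9 + (15/8)*34 = -89/9 + 255/4 = 1939/36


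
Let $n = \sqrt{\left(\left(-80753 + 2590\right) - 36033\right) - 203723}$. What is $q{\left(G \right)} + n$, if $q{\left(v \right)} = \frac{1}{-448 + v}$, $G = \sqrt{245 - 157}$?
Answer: $- \frac{56}{25077} - \frac{\sqrt{22}}{100308} + i \sqrt{317919} \approx -0.0022799 + 563.84 i$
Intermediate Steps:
$G = 2 \sqrt{22}$ ($G = \sqrt{88} = 2 \sqrt{22} \approx 9.3808$)
$n = i \sqrt{317919}$ ($n = \sqrt{\left(-78163 - 36033\right) - 203723} = \sqrt{-114196 - 203723} = \sqrt{-317919} = i \sqrt{317919} \approx 563.84 i$)
$q{\left(G \right)} + n = \frac{1}{-448 + 2 \sqrt{22}} + i \sqrt{317919}$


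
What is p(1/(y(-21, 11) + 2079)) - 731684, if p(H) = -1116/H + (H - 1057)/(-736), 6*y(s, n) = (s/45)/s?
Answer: -18912606376912757/6197094240 ≈ -3.0519e+6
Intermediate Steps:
y(s, n) = 1/270 (y(s, n) = ((s/45)/s)/6 = (⅙)*(1/45) = 1/270)
p(H) = 1057/736 - 1116/H - H/736 (p(H) = -1116/H + (-1057 + H)*(-1/736) = -1116/H + (1057/736 - H/736) = 1057/736 - 1116/H - H/736)
p(1/(y(-21, 11) + 2079)) - 731684 = (1057/736 - 1116/(1/(1/270 + 2079)) - 1/(736*(1/270 + 2079))) - 731684 = (1057/736 - 1116/(1/(561331/270)) - 1/(736*561331/270)) - 731684 = (1057/736 - 1116/270/561331 - 1/736*270/561331) - 731684 = (1057/736 - 1116*561331/270 - 135/206569808) - 731684 = (1057/736 - 34802522/15 - 135/206569808) - 731684 = -14378291675012597/6197094240 - 731684 = -18912606376912757/6197094240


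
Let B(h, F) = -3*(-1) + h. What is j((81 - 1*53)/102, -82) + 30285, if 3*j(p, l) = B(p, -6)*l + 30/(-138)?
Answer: 106257698/3519 ≈ 30195.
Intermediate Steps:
B(h, F) = 3 + h
j(p, l) = -5/69 + l*(3 + p)/3 (j(p, l) = ((3 + p)*l + 30/(-138))/3 = (l*(3 + p) + 30*(-1/138))/3 = (l*(3 + p) - 5/23)/3 = (-5/23 + l*(3 + p))/3 = -5/69 + l*(3 + p)/3)
j((81 - 1*53)/102, -82) + 30285 = (-5/69 + (⅓)*(-82)*(3 + (81 - 1*53)/102)) + 30285 = (-5/69 + (⅓)*(-82)*(3 + (81 - 53)*(1/102))) + 30285 = (-5/69 + (⅓)*(-82)*(3 + 28*(1/102))) + 30285 = (-5/69 + (⅓)*(-82)*(3 + 14/51)) + 30285 = (-5/69 + (⅓)*(-82)*(167/51)) + 30285 = (-5/69 - 13694/153) + 30285 = -315217/3519 + 30285 = 106257698/3519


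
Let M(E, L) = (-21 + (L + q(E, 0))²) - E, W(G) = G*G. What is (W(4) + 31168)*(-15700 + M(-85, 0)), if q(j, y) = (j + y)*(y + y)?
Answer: -487593024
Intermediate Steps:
q(j, y) = 2*y*(j + y) (q(j, y) = (j + y)*(2*y) = 2*y*(j + y))
W(G) = G²
M(E, L) = -21 + L² - E (M(E, L) = (-21 + (L + 2*0*(E + 0))²) - E = (-21 + (L + 2*0*E)²) - E = (-21 + (L + 0)²) - E = (-21 + L²) - E = -21 + L² - E)
(W(4) + 31168)*(-15700 + M(-85, 0)) = (4² + 31168)*(-15700 + (-21 + 0² - 1*(-85))) = (16 + 31168)*(-15700 + (-21 + 0 + 85)) = 31184*(-15700 + 64) = 31184*(-15636) = -487593024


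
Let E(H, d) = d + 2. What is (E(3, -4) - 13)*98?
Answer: -1470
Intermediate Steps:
E(H, d) = 2 + d
(E(3, -4) - 13)*98 = ((2 - 4) - 13)*98 = (-2 - 13)*98 = -15*98 = -1470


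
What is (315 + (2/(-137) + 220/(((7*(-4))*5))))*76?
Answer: 22842864/959 ≈ 23819.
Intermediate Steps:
(315 + (2/(-137) + 220/(((7*(-4))*5))))*76 = (315 + (2*(-1/137) + 220/((-28*5))))*76 = (315 + (-2/137 + 220/(-140)))*76 = (315 + (-2/137 + 220*(-1/140)))*76 = (315 + (-2/137 - 11/7))*76 = (315 - 1521/959)*76 = (300564/959)*76 = 22842864/959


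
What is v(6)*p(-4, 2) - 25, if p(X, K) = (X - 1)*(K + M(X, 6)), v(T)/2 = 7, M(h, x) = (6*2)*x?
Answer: -5205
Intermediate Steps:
M(h, x) = 12*x
v(T) = 14 (v(T) = 2*7 = 14)
p(X, K) = (-1 + X)*(72 + K) (p(X, K) = (X - 1)*(K + 12*6) = (-1 + X)*(K + 72) = (-1 + X)*(72 + K))
v(6)*p(-4, 2) - 25 = 14*(-72 - 1*2 + 72*(-4) + 2*(-4)) - 25 = 14*(-72 - 2 - 288 - 8) - 25 = 14*(-370) - 25 = -5180 - 25 = -5205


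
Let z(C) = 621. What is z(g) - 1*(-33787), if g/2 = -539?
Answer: 34408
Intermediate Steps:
g = -1078 (g = 2*(-539) = -1078)
z(g) - 1*(-33787) = 621 - 1*(-33787) = 621 + 33787 = 34408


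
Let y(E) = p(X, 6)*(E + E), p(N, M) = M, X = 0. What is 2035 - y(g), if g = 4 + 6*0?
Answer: 1987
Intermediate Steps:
g = 4 (g = 4 + 0 = 4)
y(E) = 12*E (y(E) = 6*(E + E) = 6*(2*E) = 12*E)
2035 - y(g) = 2035 - 12*4 = 2035 - 1*48 = 2035 - 48 = 1987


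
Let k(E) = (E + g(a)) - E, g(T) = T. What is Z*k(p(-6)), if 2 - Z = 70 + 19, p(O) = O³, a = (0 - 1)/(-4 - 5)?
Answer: -29/3 ≈ -9.6667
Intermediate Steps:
a = ⅑ (a = -1/(-9) = -1*(-⅑) = ⅑ ≈ 0.11111)
k(E) = ⅑ (k(E) = (E + ⅑) - E = (⅑ + E) - E = ⅑)
Z = -87 (Z = 2 - (70 + 19) = 2 - 1*89 = 2 - 89 = -87)
Z*k(p(-6)) = -87*⅑ = -29/3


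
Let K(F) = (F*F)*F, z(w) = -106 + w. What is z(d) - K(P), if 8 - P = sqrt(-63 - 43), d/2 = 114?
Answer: 2154 + 86*I*sqrt(106) ≈ 2154.0 + 885.42*I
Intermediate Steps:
d = 228 (d = 2*114 = 228)
P = 8 - I*sqrt(106) (P = 8 - sqrt(-63 - 43) = 8 - sqrt(-106) = 8 - I*sqrt(106) ≈ 8.0 - 10.296*I)
K(F) = F**3 (K(F) = F**2*F = F**3)
z(d) - K(P) = (-106 + 228) - (8 - I*sqrt(106))**3 = 122 - (8 - I*sqrt(106))**3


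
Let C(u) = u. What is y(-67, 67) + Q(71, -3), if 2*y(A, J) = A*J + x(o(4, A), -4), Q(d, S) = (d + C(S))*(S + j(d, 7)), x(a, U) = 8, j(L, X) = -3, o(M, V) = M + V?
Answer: -5297/2 ≈ -2648.5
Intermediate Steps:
Q(d, S) = (-3 + S)*(S + d) (Q(d, S) = (d + S)*(S - 3) = (S + d)*(-3 + S) = (-3 + S)*(S + d))
y(A, J) = 4 + A*J/2 (y(A, J) = (A*J + 8)/2 = (8 + A*J)/2 = 4 + A*J/2)
y(-67, 67) + Q(71, -3) = (4 + (½)*(-67)*67) + ((-3)² - 3*(-3) - 3*71 - 3*71) = (4 - 4489/2) + (9 + 9 - 213 - 213) = -4481/2 - 408 = -5297/2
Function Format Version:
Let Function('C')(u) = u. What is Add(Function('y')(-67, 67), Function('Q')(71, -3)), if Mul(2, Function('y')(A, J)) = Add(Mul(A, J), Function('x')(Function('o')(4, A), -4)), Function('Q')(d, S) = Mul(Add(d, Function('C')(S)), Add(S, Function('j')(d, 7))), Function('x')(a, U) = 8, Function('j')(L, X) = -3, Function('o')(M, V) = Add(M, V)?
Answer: Rational(-5297, 2) ≈ -2648.5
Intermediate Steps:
Function('Q')(d, S) = Mul(Add(-3, S), Add(S, d)) (Function('Q')(d, S) = Mul(Add(d, S), Add(S, -3)) = Mul(Add(S, d), Add(-3, S)) = Mul(Add(-3, S), Add(S, d)))
Function('y')(A, J) = Add(4, Mul(Rational(1, 2), A, J)) (Function('y')(A, J) = Mul(Rational(1, 2), Add(Mul(A, J), 8)) = Mul(Rational(1, 2), Add(8, Mul(A, J))) = Add(4, Mul(Rational(1, 2), A, J)))
Add(Function('y')(-67, 67), Function('Q')(71, -3)) = Add(Add(4, Mul(Rational(1, 2), -67, 67)), Add(Pow(-3, 2), Mul(-3, -3), Mul(-3, 71), Mul(-3, 71))) = Add(Add(4, Rational(-4489, 2)), Add(9, 9, -213, -213)) = Add(Rational(-4481, 2), -408) = Rational(-5297, 2)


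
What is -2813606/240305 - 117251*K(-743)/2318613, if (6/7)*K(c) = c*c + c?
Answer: -54387166486828339/1671522890895 ≈ -32538.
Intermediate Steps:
K(c) = 7*c/6 + 7*c²/6 (K(c) = 7*(c*c + c)/6 = 7*(c² + c)/6 = 7*(c + c²)/6 = 7*c/6 + 7*c²/6)
-2813606/240305 - 117251*K(-743)/2318613 = -2813606/240305 - 117251/(2318613/(((7/6)*(-743)*(1 - 743)))) = -2813606*1/240305 - 117251/(2318613/(((7/6)*(-743)*(-742)))) = -2813606/240305 - 117251/(2318613/(1929571/3)) = -2813606/240305 - 117251/(2318613*(3/1929571)) = -2813606/240305 - 117251/6955839/1929571 = -2813606/240305 - 117251*1929571/6955839 = -2813606/240305 - 226244129321/6955839 = -54387166486828339/1671522890895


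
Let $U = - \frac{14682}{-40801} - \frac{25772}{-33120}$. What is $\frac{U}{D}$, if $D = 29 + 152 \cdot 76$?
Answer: $\frac{384447803}{3912435634680} \approx 9.8263 \cdot 10^{-5}$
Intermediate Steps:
$U = \frac{384447803}{337832280}$ ($U = \left(-14682\right) \left(- \frac{1}{40801}\right) - - \frac{6443}{8280} = \frac{14682}{40801} + \frac{6443}{8280} = \frac{384447803}{337832280} \approx 1.138$)
$D = 11581$ ($D = 29 + 11552 = 11581$)
$\frac{U}{D} = \frac{384447803}{337832280 \cdot 11581} = \frac{384447803}{337832280} \cdot \frac{1}{11581} = \frac{384447803}{3912435634680}$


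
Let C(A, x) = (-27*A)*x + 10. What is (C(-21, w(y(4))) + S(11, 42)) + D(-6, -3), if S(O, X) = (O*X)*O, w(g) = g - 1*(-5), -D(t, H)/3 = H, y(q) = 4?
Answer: 10204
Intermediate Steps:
D(t, H) = -3*H
w(g) = 5 + g (w(g) = g + 5 = 5 + g)
C(A, x) = 10 - 27*A*x (C(A, x) = -27*A*x + 10 = 10 - 27*A*x)
S(O, X) = X*O²
(C(-21, w(y(4))) + S(11, 42)) + D(-6, -3) = ((10 - 27*(-21)*(5 + 4)) + 42*11²) - 3*(-3) = ((10 - 27*(-21)*9) + 42*121) + 9 = ((10 + 5103) + 5082) + 9 = (5113 + 5082) + 9 = 10195 + 9 = 10204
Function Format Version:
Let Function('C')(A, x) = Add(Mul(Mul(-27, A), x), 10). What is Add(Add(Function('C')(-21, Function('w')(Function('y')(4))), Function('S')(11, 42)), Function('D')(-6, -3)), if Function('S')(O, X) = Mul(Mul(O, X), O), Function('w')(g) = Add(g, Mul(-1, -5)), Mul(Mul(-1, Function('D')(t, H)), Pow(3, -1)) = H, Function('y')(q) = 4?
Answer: 10204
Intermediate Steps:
Function('D')(t, H) = Mul(-3, H)
Function('w')(g) = Add(5, g) (Function('w')(g) = Add(g, 5) = Add(5, g))
Function('C')(A, x) = Add(10, Mul(-27, A, x)) (Function('C')(A, x) = Add(Mul(-27, A, x), 10) = Add(10, Mul(-27, A, x)))
Function('S')(O, X) = Mul(X, Pow(O, 2))
Add(Add(Function('C')(-21, Function('w')(Function('y')(4))), Function('S')(11, 42)), Function('D')(-6, -3)) = Add(Add(Add(10, Mul(-27, -21, Add(5, 4))), Mul(42, Pow(11, 2))), Mul(-3, -3)) = Add(Add(Add(10, Mul(-27, -21, 9)), Mul(42, 121)), 9) = Add(Add(Add(10, 5103), 5082), 9) = Add(Add(5113, 5082), 9) = Add(10195, 9) = 10204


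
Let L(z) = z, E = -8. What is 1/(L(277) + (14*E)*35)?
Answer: -1/3643 ≈ -0.00027450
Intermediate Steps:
1/(L(277) + (14*E)*35) = 1/(277 + (14*(-8))*35) = 1/(277 - 112*35) = 1/(277 - 3920) = 1/(-3643) = -1/3643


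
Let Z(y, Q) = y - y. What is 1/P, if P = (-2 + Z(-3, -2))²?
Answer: ¼ ≈ 0.25000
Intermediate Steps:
Z(y, Q) = 0
P = 4 (P = (-2 + 0)² = (-2)² = 4)
1/P = 1/4 = ¼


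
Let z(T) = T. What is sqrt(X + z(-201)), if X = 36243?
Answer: sqrt(36042) ≈ 189.85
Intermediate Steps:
sqrt(X + z(-201)) = sqrt(36243 - 201) = sqrt(36042)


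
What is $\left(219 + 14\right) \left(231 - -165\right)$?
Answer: $92268$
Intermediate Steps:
$\left(219 + 14\right) \left(231 - -165\right) = 233 \left(231 + 165\right) = 233 \cdot 396 = 92268$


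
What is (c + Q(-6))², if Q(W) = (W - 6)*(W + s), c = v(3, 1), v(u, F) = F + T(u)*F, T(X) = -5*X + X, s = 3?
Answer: 625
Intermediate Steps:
T(X) = -4*X
v(u, F) = F - 4*F*u (v(u, F) = F + (-4*u)*F = F - 4*F*u)
c = -11 (c = 1*(1 - 4*3) = 1*(1 - 12) = 1*(-11) = -11)
Q(W) = (-6 + W)*(3 + W) (Q(W) = (W - 6)*(W + 3) = (-6 + W)*(3 + W))
(c + Q(-6))² = (-11 + (-18 + (-6)² - 3*(-6)))² = (-11 + (-18 + 36 + 18))² = (-11 + 36)² = 25² = 625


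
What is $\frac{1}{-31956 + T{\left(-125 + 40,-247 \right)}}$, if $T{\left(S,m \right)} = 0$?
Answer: $- \frac{1}{31956} \approx -3.1293 \cdot 10^{-5}$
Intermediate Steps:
$\frac{1}{-31956 + T{\left(-125 + 40,-247 \right)}} = \frac{1}{-31956 + 0} = \frac{1}{-31956} = - \frac{1}{31956}$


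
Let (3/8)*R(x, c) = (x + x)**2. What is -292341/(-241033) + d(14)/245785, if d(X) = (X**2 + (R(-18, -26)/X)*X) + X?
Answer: 72736659663/59242295905 ≈ 1.2278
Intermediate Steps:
R(x, c) = 32*x**2/3 (R(x, c) = 8*(x + x)**2/3 = 8*(2*x)**2/3 = 8*(4*x**2)/3 = 32*x**2/3)
d(X) = 3456 + X + X**2 (d(X) = (X**2 + (((32/3)*(-18)**2)/X)*X) + X = (X**2 + (((32/3)*324)/X)*X) + X = (X**2 + (3456/X)*X) + X = (X**2 + 3456) + X = (3456 + X**2) + X = 3456 + X + X**2)
-292341/(-241033) + d(14)/245785 = -292341/(-241033) + (3456 + 14 + 14**2)/245785 = -292341*(-1/241033) + (3456 + 14 + 196)*(1/245785) = 292341/241033 + 3666*(1/245785) = 292341/241033 + 3666/245785 = 72736659663/59242295905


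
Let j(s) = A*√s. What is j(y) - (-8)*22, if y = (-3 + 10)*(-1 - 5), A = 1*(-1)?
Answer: 176 - I*√42 ≈ 176.0 - 6.4807*I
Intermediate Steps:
A = -1
y = -42 (y = 7*(-6) = -42)
j(s) = -√s
j(y) - (-8)*22 = -√(-42) - (-8)*22 = -I*√42 - 1*(-176) = -I*√42 + 176 = 176 - I*√42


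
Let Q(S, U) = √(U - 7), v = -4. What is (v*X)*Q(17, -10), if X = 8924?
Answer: -35696*I*√17 ≈ -1.4718e+5*I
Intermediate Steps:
Q(S, U) = √(-7 + U)
(v*X)*Q(17, -10) = (-4*8924)*√(-7 - 10) = -35696*I*√17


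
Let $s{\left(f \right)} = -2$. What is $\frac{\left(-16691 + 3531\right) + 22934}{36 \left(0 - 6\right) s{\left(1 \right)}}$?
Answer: $\frac{181}{8} \approx 22.625$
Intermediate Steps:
$\frac{\left(-16691 + 3531\right) + 22934}{36 \left(0 - 6\right) s{\left(1 \right)}} = \frac{\left(-16691 + 3531\right) + 22934}{36 \left(0 - 6\right) \left(-2\right)} = \frac{-13160 + 22934}{36 \left(0 - 6\right) \left(-2\right)} = \frac{9774}{36 \left(-6\right) \left(-2\right)} = \frac{9774}{\left(-216\right) \left(-2\right)} = \frac{9774}{432} = 9774 \cdot \frac{1}{432} = \frac{181}{8}$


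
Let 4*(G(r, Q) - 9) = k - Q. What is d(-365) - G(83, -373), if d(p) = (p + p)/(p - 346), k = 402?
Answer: -573701/2844 ≈ -201.72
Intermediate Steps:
G(r, Q) = 219/2 - Q/4 (G(r, Q) = 9 + (402 - Q)/4 = 9 + (201/2 - Q/4) = 219/2 - Q/4)
d(p) = 2*p/(-346 + p) (d(p) = (2*p)/(-346 + p) = 2*p/(-346 + p))
d(-365) - G(83, -373) = 2*(-365)/(-346 - 365) - (219/2 - ¼*(-373)) = 2*(-365)/(-711) - (219/2 + 373/4) = 2*(-365)*(-1/711) - 1*811/4 = 730/711 - 811/4 = -573701/2844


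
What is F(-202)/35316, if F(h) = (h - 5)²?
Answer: 529/436 ≈ 1.2133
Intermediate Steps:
F(h) = (-5 + h)²
F(-202)/35316 = (-5 - 202)²/35316 = (-207)²*(1/35316) = 42849*(1/35316) = 529/436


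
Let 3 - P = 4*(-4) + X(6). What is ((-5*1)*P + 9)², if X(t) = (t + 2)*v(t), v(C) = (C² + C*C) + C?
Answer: 9205156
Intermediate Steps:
v(C) = C + 2*C² (v(C) = (C² + C²) + C = 2*C² + C = C + 2*C²)
X(t) = t*(1 + 2*t)*(2 + t) (X(t) = (t + 2)*(t*(1 + 2*t)) = (2 + t)*(t*(1 + 2*t)) = t*(1 + 2*t)*(2 + t))
P = -605 (P = 3 - (4*(-4) + 6*(1 + 2*6)*(2 + 6)) = 3 - (-16 + 6*(1 + 12)*8) = 3 - (-16 + 6*13*8) = 3 - (-16 + 624) = 3 - 1*608 = 3 - 608 = -605)
((-5*1)*P + 9)² = (-5*1*(-605) + 9)² = (-5*(-605) + 9)² = (3025 + 9)² = 3034² = 9205156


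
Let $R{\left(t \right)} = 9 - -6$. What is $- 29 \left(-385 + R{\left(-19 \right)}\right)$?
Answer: $10730$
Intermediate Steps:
$R{\left(t \right)} = 15$ ($R{\left(t \right)} = 9 + 6 = 15$)
$- 29 \left(-385 + R{\left(-19 \right)}\right) = - 29 \left(-385 + 15\right) = \left(-29\right) \left(-370\right) = 10730$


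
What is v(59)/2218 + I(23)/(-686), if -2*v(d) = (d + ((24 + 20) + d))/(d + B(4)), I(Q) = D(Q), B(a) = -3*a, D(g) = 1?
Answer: -39953/17878189 ≈ -0.0022347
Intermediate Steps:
I(Q) = 1
v(d) = -(44 + 2*d)/(2*(-12 + d)) (v(d) = -(d + ((24 + 20) + d))/(2*(d - 3*4)) = -(d + (44 + d))/(2*(d - 12)) = -(44 + 2*d)/(2*(-12 + d)))
v(59)/2218 + I(23)/(-686) = ((-22 - 1*59)/(-12 + 59))/2218 + 1/(-686) = ((-22 - 59)/47)*(1/2218) + 1*(-1/686) = ((1/47)*(-81))*(1/2218) - 1/686 = -81/47*1/2218 - 1/686 = -81/104246 - 1/686 = -39953/17878189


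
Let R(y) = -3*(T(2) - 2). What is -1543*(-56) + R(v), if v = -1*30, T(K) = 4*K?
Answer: 86390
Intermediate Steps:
v = -30
R(y) = -18 (R(y) = -3*(4*2 - 2) = -3*(8 - 2) = -3*6 = -18)
-1543*(-56) + R(v) = -1543*(-56) - 18 = 86408 - 18 = 86390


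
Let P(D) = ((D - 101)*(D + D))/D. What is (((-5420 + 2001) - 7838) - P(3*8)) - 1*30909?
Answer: -42012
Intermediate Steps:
P(D) = -202 + 2*D (P(D) = ((-101 + D)*(2*D))/D = (2*D*(-101 + D))/D = -202 + 2*D)
(((-5420 + 2001) - 7838) - P(3*8)) - 1*30909 = (((-5420 + 2001) - 7838) - (-202 + 2*(3*8))) - 1*30909 = ((-3419 - 7838) - (-202 + 2*24)) - 30909 = (-11257 - (-202 + 48)) - 30909 = (-11257 - 1*(-154)) - 30909 = (-11257 + 154) - 30909 = -11103 - 30909 = -42012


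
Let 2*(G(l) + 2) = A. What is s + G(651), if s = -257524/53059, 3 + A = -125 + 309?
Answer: 8876395/106118 ≈ 83.646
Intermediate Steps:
A = 181 (A = -3 + (-125 + 309) = -3 + 184 = 181)
G(l) = 177/2 (G(l) = -2 + (1/2)*181 = -2 + 181/2 = 177/2)
s = -257524/53059 (s = -257524*1/53059 = -257524/53059 ≈ -4.8535)
s + G(651) = -257524/53059 + 177/2 = 8876395/106118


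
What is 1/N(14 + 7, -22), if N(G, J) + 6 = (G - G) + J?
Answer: -1/28 ≈ -0.035714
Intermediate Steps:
N(G, J) = -6 + J (N(G, J) = -6 + ((G - G) + J) = -6 + (0 + J) = -6 + J)
1/N(14 + 7, -22) = 1/(-6 - 22) = 1/(-28) = -1/28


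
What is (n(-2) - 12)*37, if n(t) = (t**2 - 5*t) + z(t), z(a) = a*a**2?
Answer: -222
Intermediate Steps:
z(a) = a**3
n(t) = t**2 + t**3 - 5*t (n(t) = (t**2 - 5*t) + t**3 = t**2 + t**3 - 5*t)
(n(-2) - 12)*37 = (-2*(-5 - 2 + (-2)**2) - 12)*37 = (-2*(-5 - 2 + 4) - 12)*37 = (-2*(-3) - 12)*37 = (6 - 12)*37 = -6*37 = -222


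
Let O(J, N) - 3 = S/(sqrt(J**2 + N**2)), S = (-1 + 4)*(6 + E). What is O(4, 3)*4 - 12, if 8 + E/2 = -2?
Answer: -168/5 ≈ -33.600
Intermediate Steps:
E = -20 (E = -16 + 2*(-2) = -16 - 4 = -20)
S = -42 (S = (-1 + 4)*(6 - 20) = 3*(-14) = -42)
O(J, N) = 3 - 42/sqrt(J**2 + N**2)
O(4, 3)*4 - 12 = (3 - 42/sqrt(4**2 + 3**2))*4 - 12 = (3 - 42/sqrt(16 + 9))*4 - 12 = (3 - 42/sqrt(25))*4 - 12 = (3 - 42*1/5)*4 - 12 = (3 - 42/5)*4 - 12 = -27/5*4 - 12 = -108/5 - 12 = -168/5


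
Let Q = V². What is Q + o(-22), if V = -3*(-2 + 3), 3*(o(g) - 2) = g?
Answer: 11/3 ≈ 3.6667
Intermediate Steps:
o(g) = 2 + g/3
V = -3 (V = -3*1 = -3)
Q = 9 (Q = (-3)² = 9)
Q + o(-22) = 9 + (2 + (⅓)*(-22)) = 9 + (2 - 22/3) = 9 - 16/3 = 11/3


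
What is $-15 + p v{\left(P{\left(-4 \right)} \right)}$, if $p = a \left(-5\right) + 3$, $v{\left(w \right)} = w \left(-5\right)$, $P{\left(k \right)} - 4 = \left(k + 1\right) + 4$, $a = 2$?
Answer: $160$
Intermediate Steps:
$P{\left(k \right)} = 9 + k$ ($P{\left(k \right)} = 4 + \left(\left(k + 1\right) + 4\right) = 4 + \left(\left(1 + k\right) + 4\right) = 4 + \left(5 + k\right) = 9 + k$)
$v{\left(w \right)} = - 5 w$
$p = -7$ ($p = 2 \left(-5\right) + 3 = -10 + 3 = -7$)
$-15 + p v{\left(P{\left(-4 \right)} \right)} = -15 - 7 \left(- 5 \left(9 - 4\right)\right) = -15 - 7 \left(\left(-5\right) 5\right) = -15 - -175 = -15 + 175 = 160$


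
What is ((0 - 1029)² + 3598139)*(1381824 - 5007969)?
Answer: -16886884742100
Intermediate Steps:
((0 - 1029)² + 3598139)*(1381824 - 5007969) = ((-1029)² + 3598139)*(-3626145) = (1058841 + 3598139)*(-3626145) = 4656980*(-3626145) = -16886884742100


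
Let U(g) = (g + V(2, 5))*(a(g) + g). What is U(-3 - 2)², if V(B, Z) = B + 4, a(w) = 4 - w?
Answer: 16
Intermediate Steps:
V(B, Z) = 4 + B
U(g) = 24 + 4*g (U(g) = (g + (4 + 2))*((4 - g) + g) = (g + 6)*4 = (6 + g)*4 = 24 + 4*g)
U(-3 - 2)² = (24 + 4*(-3 - 2))² = (24 + 4*(-5))² = (24 - 20)² = 4² = 16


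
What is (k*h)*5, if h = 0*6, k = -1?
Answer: 0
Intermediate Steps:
h = 0
(k*h)*5 = -1*0*5 = 0*5 = 0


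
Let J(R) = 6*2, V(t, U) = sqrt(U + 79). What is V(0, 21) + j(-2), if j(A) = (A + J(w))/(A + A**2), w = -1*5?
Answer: 15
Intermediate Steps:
V(t, U) = sqrt(79 + U)
w = -5
J(R) = 12
j(A) = (12 + A)/(A + A**2) (j(A) = (A + 12)/(A + A**2) = (12 + A)/(A + A**2))
V(0, 21) + j(-2) = sqrt(79 + 21) + (12 - 2)/((-2)*(1 - 2)) = sqrt(100) - 1/2*10/(-1) = 10 - 1/2*(-1)*10 = 10 + 5 = 15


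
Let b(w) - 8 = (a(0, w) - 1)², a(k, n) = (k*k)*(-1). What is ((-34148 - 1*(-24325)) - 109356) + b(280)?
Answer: -119170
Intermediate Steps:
a(k, n) = -k² (a(k, n) = k²*(-1) = -k²)
b(w) = 9 (b(w) = 8 + (-1*0² - 1)² = 8 + (-1*0 - 1)² = 8 + (0 - 1)² = 8 + (-1)² = 8 + 1 = 9)
((-34148 - 1*(-24325)) - 109356) + b(280) = ((-34148 - 1*(-24325)) - 109356) + 9 = ((-34148 + 24325) - 109356) + 9 = (-9823 - 109356) + 9 = -119179 + 9 = -119170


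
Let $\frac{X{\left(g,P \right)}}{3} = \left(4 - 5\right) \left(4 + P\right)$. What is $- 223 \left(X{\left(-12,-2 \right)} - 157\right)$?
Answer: $36349$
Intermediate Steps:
$X{\left(g,P \right)} = -12 - 3 P$ ($X{\left(g,P \right)} = 3 \left(4 - 5\right) \left(4 + P\right) = 3 \left(- (4 + P)\right) = 3 \left(-4 - P\right) = -12 - 3 P$)
$- 223 \left(X{\left(-12,-2 \right)} - 157\right) = - 223 \left(\left(-12 - -6\right) - 157\right) = - 223 \left(\left(-12 + 6\right) - 157\right) = - 223 \left(-6 - 157\right) = \left(-223\right) \left(-163\right) = 36349$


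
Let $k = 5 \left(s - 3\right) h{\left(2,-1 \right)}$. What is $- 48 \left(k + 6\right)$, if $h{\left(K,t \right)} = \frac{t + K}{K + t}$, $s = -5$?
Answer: $1632$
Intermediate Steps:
$h{\left(K,t \right)} = 1$ ($h{\left(K,t \right)} = \frac{K + t}{K + t} = 1$)
$k = -40$ ($k = 5 \left(-5 - 3\right) 1 = 5 \left(-8\right) 1 = \left(-40\right) 1 = -40$)
$- 48 \left(k + 6\right) = - 48 \left(-40 + 6\right) = \left(-48\right) \left(-34\right) = 1632$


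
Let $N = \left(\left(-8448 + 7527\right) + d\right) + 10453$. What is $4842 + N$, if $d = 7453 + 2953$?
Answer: $24780$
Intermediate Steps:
$d = 10406$
$N = 19938$ ($N = \left(\left(-8448 + 7527\right) + 10406\right) + 10453 = \left(-921 + 10406\right) + 10453 = 9485 + 10453 = 19938$)
$4842 + N = 4842 + 19938 = 24780$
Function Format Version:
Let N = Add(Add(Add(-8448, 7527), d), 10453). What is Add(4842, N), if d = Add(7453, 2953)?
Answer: 24780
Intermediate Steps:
d = 10406
N = 19938 (N = Add(Add(Add(-8448, 7527), 10406), 10453) = Add(Add(-921, 10406), 10453) = Add(9485, 10453) = 19938)
Add(4842, N) = Add(4842, 19938) = 24780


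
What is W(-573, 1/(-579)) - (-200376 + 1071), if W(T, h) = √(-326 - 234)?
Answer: 199305 + 4*I*√35 ≈ 1.9931e+5 + 23.664*I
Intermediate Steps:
W(T, h) = 4*I*√35 (W(T, h) = √(-560) = 4*I*√35)
W(-573, 1/(-579)) - (-200376 + 1071) = 4*I*√35 - (-200376 + 1071) = 4*I*√35 - 1*(-199305) = 4*I*√35 + 199305 = 199305 + 4*I*√35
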